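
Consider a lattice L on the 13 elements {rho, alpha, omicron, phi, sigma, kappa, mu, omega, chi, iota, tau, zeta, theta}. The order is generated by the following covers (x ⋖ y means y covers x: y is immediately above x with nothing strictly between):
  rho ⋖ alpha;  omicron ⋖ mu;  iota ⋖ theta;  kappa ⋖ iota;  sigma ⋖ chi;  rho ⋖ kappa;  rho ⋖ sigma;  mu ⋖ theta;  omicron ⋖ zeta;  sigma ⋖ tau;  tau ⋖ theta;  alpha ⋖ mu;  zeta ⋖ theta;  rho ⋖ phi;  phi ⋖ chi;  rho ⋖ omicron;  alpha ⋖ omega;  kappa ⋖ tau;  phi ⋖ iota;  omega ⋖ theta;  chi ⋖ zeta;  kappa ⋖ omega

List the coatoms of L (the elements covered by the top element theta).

iota, mu, omega, tau, zeta

The coatoms are exactly the elements covered by theta: iota, mu, omega, tau, zeta.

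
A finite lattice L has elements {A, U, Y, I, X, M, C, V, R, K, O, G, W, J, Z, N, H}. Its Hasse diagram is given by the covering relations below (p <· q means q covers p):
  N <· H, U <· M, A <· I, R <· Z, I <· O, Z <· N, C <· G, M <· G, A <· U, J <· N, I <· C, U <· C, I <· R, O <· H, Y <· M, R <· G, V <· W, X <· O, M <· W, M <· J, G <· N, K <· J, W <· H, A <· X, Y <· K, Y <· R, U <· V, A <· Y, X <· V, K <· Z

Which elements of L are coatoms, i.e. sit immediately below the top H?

N, O, W

The coatoms are exactly the elements covered by H: N, O, W.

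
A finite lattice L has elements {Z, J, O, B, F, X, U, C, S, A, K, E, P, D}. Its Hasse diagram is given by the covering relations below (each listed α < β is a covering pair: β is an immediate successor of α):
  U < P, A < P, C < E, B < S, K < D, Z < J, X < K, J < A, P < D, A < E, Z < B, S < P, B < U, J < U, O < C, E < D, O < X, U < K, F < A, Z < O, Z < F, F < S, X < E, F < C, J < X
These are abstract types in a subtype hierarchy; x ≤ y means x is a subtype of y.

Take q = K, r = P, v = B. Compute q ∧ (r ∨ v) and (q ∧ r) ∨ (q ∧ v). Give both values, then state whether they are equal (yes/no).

r ∨ v = P, so q ∧ (r ∨ v) = K ∧ P = U.
q ∧ r = U and q ∧ v = B, so (q ∧ r) ∨ (q ∧ v) = U ∨ B = U.
Equal: yes.

U; U; yes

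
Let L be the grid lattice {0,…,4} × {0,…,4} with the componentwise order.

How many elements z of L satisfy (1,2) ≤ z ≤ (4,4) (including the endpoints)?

12

The interval [(1,2), (4,4)] = {(1,2), (1,3), (1,4), (2,2), (2,3), (2,4), (3,2), (3,3), (3,4), (4,2), (4,3), (4,4)}, which has 12 elements.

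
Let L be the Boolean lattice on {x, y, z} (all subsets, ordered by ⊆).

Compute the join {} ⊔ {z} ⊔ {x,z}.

Under ⊆, join is union: {} ∪ {z} ∪ {x,z} = {x,z}.

{x,z}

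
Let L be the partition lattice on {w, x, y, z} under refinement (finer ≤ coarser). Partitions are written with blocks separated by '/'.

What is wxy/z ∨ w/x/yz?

wxyz

The join of wxy/z and w/x/yz merges any blocks that overlap across the partitions, giving wxyz.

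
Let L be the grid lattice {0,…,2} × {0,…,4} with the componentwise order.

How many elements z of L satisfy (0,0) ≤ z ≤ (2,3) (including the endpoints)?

12

The interval [(0,0), (2,3)] = {(0,0), (0,1), (0,2), (0,3), (1,0), (1,1), (1,2), (1,3), (2,0), (2,1), (2,2), (2,3)}, which has 12 elements.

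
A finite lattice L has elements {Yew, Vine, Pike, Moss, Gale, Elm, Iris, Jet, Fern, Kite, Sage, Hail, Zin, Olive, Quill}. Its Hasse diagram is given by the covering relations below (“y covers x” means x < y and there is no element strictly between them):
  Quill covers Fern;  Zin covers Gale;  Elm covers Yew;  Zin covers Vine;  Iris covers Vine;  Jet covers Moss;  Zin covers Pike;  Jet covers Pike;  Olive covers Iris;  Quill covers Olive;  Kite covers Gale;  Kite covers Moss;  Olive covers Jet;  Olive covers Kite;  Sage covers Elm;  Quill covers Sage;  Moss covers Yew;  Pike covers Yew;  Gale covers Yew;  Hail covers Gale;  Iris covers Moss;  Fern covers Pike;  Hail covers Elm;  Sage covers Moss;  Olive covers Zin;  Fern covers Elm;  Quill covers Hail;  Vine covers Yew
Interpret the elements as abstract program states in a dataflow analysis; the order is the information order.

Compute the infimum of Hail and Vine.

Yew

Common lower bounds of {Hail, Vine}: Yew.
The greatest among these is Yew.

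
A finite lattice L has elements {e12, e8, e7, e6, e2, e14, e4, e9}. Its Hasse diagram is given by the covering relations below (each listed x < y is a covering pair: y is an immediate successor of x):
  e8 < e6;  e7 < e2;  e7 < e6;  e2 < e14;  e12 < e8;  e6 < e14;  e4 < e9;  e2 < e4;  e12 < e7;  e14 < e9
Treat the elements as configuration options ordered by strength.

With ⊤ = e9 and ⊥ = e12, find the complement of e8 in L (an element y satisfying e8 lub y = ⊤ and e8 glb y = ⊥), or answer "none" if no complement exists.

e4

Need y with e8 ∨ y = e9 and e8 ∧ y = e12.
Checking each element gives: e4.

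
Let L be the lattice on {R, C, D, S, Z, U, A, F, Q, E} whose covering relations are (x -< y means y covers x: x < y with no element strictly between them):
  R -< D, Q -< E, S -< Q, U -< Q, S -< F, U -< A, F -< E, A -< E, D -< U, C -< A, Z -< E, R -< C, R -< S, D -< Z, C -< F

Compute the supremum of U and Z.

E

Common upper bounds of {U, Z}: E.
The least among these is E.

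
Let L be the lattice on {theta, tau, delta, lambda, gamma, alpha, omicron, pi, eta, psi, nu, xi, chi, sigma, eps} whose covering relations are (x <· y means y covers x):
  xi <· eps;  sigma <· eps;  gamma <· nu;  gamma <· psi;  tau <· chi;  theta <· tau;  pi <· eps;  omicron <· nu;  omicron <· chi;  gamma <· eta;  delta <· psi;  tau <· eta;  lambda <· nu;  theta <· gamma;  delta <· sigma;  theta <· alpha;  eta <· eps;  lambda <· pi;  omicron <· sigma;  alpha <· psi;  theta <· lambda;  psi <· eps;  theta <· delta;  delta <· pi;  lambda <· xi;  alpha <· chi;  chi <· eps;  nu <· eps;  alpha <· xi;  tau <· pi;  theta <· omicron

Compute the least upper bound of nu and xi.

Common upper bounds of {nu, xi}: eps.
The least among these is eps.

eps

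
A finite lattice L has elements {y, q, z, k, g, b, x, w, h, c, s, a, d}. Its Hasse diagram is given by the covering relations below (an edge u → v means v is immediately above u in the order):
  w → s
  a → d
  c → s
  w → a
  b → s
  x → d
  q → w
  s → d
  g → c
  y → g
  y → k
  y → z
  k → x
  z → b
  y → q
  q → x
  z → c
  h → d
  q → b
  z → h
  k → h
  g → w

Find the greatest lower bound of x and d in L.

x

Common lower bounds of {x, d}: k, q, x, y.
The greatest among these is x.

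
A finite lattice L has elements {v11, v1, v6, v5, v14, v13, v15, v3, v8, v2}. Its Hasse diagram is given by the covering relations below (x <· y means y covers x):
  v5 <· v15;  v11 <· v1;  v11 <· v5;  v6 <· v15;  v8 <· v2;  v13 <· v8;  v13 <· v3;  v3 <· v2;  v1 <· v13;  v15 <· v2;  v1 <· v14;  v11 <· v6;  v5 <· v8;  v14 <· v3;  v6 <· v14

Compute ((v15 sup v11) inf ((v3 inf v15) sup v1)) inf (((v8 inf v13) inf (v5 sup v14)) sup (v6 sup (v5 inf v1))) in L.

v6

v15 ∨ v11 = v15
v3 ∧ v15 = v6
v6 ∨ v1 = v14
v15 ∧ v14 = v6
v8 ∧ v13 = v13
v5 ∨ v14 = v2
v13 ∧ v2 = v13
v5 ∧ v1 = v11
v6 ∨ v11 = v6
v13 ∨ v6 = v3
v6 ∧ v3 = v6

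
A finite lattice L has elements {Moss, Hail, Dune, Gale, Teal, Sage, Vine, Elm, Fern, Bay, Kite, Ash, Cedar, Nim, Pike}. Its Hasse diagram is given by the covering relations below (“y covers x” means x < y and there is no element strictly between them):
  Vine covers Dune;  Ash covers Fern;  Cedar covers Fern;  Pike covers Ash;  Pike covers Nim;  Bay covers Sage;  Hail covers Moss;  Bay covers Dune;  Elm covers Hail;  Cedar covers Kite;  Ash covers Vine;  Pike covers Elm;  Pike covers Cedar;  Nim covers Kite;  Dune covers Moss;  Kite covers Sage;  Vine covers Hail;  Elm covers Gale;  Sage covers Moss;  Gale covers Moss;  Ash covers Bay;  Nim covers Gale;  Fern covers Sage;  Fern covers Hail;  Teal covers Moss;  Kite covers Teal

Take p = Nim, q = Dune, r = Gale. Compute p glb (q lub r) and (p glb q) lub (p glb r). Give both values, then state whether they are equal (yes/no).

q lub r = Pike, so p glb (q lub r) = Nim glb Pike = Nim.
p glb q = Moss and p glb r = Gale, so (p glb q) lub (p glb r) = Moss lub Gale = Gale.
Equal: no.

Nim; Gale; no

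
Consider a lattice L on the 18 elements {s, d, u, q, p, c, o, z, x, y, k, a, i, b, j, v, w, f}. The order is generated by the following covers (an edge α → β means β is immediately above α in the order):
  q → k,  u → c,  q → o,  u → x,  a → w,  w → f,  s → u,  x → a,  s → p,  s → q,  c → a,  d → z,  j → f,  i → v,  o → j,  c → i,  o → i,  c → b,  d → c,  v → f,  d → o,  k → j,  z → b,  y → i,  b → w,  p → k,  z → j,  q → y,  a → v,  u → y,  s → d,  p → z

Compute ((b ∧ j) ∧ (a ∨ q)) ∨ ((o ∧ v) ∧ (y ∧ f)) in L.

o

b ∧ j = z
a ∨ q = v
z ∧ v = d
o ∧ v = o
y ∧ f = y
o ∧ y = q
d ∨ q = o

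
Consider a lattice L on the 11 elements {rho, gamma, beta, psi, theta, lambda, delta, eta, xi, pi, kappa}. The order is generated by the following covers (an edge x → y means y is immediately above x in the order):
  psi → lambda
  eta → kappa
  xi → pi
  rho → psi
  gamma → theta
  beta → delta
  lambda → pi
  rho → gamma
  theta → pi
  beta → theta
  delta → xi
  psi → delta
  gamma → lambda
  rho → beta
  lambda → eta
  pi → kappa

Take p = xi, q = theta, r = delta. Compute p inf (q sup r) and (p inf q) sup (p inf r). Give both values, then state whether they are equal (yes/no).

xi; delta; no

q sup r = pi, so p inf (q sup r) = xi inf pi = xi.
p inf q = beta and p inf r = delta, so (p inf q) sup (p inf r) = beta sup delta = delta.
Equal: no.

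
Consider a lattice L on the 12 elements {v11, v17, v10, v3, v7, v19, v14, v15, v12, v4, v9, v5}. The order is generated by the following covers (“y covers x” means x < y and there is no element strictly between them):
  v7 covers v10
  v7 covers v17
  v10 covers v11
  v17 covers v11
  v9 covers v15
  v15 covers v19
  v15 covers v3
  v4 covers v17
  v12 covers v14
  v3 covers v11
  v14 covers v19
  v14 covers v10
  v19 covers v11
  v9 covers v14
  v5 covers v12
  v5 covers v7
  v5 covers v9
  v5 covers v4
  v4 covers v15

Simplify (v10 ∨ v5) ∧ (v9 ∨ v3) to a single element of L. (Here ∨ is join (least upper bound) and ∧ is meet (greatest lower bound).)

v9

v10 ∨ v5 = v5
v9 ∨ v3 = v9
v5 ∧ v9 = v9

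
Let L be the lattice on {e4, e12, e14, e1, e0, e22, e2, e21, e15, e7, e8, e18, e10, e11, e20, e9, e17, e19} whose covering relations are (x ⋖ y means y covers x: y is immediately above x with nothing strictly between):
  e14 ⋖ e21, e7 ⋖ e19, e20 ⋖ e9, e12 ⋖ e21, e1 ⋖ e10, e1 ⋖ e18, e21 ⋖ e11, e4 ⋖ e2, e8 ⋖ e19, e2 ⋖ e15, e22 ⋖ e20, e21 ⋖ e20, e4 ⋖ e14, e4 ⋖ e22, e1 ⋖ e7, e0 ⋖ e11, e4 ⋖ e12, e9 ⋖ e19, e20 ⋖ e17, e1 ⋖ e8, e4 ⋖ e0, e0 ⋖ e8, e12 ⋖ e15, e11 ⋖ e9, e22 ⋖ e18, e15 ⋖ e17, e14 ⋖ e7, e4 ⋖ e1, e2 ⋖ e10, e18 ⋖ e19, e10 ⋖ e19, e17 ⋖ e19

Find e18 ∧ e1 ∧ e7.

e1

Common lower bounds of {e18, e1, e7}: e1, e4.
The greatest among these is e1.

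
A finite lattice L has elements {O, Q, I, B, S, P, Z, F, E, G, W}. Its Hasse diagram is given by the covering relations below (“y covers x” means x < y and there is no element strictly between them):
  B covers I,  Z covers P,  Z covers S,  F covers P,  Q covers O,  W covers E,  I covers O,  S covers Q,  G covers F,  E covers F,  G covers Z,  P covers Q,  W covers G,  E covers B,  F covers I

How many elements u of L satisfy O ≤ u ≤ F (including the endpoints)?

5

The interval [O, F] = {F, I, O, P, Q}, which has 5 elements.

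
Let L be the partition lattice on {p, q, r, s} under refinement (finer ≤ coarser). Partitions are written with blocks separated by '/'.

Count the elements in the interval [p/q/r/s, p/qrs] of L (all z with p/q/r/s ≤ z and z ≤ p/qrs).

5

The interval [p/q/r/s, p/qrs] = {p/q/r/s, p/q/rs, p/qr/s, p/qrs, p/qs/r}, which has 5 elements.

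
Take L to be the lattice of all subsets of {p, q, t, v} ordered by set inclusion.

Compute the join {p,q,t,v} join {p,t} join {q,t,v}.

Under ⊆, join is union: {p,q,t,v} ∪ {p,t} ∪ {q,t,v} = {p,q,t,v}.

{p,q,t,v}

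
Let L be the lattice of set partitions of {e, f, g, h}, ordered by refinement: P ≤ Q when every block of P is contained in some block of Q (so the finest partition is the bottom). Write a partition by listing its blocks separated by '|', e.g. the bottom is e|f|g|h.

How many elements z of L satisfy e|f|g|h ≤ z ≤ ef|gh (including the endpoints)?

4

The interval [e|f|g|h, ef|gh] = {ef|gh, ef|g|h, e|f|gh, e|f|g|h}, which has 4 elements.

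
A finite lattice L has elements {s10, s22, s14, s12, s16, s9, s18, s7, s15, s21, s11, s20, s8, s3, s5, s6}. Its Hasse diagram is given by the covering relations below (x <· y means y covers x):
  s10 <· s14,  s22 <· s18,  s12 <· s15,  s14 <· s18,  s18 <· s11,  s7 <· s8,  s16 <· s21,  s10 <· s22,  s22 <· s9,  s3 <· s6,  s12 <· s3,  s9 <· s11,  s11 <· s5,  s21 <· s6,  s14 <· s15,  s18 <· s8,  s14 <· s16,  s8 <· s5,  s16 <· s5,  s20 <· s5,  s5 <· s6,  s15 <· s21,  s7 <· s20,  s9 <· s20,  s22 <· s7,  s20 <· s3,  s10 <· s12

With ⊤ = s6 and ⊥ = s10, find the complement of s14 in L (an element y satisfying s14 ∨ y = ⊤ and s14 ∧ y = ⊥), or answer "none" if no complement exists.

s3

Need y with s14 ∨ y = s6 and s14 ∧ y = s10.
Checking each element gives: s3.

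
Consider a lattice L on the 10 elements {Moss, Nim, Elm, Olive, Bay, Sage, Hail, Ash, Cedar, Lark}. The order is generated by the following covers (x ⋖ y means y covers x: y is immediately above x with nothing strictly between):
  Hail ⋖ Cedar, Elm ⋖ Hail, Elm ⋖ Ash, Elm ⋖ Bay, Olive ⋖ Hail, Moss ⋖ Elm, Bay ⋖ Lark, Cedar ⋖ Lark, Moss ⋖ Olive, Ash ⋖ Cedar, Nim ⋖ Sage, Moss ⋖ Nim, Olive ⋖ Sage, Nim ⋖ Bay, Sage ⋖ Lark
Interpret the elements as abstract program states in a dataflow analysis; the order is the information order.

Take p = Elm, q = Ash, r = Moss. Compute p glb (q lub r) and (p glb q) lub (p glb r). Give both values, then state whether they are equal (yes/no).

Elm; Elm; yes

q lub r = Ash, so p glb (q lub r) = Elm glb Ash = Elm.
p glb q = Elm and p glb r = Moss, so (p glb q) lub (p glb r) = Elm lub Moss = Elm.
Equal: yes.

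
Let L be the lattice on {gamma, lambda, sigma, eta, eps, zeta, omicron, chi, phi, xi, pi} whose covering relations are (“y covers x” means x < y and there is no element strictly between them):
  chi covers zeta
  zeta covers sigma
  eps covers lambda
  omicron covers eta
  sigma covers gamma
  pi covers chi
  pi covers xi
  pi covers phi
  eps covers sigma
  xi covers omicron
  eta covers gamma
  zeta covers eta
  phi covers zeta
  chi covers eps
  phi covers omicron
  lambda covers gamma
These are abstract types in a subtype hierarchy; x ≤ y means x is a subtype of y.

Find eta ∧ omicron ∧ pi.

Common lower bounds of {eta, omicron, pi}: eta, gamma.
The greatest among these is eta.

eta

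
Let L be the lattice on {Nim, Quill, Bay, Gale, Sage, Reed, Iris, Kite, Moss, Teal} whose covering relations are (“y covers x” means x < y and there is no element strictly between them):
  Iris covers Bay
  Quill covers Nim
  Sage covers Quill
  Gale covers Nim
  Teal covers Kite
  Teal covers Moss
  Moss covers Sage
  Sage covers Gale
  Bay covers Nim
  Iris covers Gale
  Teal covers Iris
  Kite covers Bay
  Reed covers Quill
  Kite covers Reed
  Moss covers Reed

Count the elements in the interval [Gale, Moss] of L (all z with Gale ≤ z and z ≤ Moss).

The interval [Gale, Moss] = {Gale, Moss, Sage}, which has 3 elements.

3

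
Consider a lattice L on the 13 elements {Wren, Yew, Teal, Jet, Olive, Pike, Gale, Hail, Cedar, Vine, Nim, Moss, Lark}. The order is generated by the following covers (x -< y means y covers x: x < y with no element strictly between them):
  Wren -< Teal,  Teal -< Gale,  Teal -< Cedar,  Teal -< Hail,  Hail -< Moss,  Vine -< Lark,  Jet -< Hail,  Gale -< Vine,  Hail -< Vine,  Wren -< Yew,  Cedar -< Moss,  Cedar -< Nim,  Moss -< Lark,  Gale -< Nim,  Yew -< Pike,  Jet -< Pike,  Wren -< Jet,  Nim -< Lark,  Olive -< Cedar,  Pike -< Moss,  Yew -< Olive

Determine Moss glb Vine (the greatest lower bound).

Hail

Common lower bounds of {Moss, Vine}: Hail, Jet, Teal, Wren.
The greatest among these is Hail.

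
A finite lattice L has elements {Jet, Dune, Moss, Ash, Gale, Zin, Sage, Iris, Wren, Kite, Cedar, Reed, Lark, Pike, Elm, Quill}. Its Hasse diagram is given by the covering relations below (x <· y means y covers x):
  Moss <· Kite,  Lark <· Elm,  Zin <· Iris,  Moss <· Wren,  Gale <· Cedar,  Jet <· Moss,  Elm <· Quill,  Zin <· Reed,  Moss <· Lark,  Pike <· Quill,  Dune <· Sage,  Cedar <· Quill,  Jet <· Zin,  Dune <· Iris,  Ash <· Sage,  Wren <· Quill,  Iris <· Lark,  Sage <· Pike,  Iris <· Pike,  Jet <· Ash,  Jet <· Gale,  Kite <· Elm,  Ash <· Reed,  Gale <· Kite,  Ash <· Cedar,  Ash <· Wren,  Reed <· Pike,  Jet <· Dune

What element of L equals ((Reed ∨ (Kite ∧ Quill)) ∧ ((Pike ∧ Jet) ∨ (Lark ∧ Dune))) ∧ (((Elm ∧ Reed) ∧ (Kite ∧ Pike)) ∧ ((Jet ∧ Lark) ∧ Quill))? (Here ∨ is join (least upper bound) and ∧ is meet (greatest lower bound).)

Kite ∧ Quill = Kite
Reed ∨ Kite = Quill
Pike ∧ Jet = Jet
Lark ∧ Dune = Dune
Jet ∨ Dune = Dune
Quill ∧ Dune = Dune
Elm ∧ Reed = Zin
Kite ∧ Pike = Jet
Zin ∧ Jet = Jet
Jet ∧ Lark = Jet
Jet ∧ Quill = Jet
Jet ∧ Jet = Jet
Dune ∧ Jet = Jet

Jet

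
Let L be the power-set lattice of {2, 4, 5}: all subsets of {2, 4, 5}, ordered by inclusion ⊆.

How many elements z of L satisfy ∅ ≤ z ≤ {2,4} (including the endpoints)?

4

The interval [∅, {2,4}] = {{2,4}, {2}, {4}, ∅}, which has 4 elements.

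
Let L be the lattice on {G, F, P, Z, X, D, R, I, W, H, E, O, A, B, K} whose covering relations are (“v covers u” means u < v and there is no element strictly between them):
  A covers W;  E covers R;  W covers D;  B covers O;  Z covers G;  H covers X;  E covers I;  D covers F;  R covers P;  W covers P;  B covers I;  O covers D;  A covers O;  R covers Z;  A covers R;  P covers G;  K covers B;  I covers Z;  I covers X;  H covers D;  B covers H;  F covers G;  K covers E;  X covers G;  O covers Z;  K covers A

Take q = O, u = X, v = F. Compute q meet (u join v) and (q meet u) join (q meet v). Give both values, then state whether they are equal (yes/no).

u join v = H, so q meet (u join v) = O meet H = D.
q meet u = G and q meet v = F, so (q meet u) join (q meet v) = G join F = F.
Equal: no.

D; F; no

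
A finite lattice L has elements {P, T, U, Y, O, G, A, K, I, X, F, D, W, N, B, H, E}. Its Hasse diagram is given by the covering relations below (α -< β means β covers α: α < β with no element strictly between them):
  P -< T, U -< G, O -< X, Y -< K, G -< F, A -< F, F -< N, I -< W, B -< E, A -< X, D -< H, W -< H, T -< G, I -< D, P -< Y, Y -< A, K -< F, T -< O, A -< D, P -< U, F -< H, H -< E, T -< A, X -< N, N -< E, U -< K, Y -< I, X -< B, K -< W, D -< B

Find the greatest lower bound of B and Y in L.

Common lower bounds of {B, Y}: P, Y.
The greatest among these is Y.

Y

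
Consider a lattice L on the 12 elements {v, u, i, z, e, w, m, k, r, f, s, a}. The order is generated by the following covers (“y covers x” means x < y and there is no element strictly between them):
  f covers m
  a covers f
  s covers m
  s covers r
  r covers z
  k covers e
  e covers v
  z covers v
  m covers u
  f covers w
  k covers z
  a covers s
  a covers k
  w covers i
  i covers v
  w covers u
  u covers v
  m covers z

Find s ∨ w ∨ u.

a

Common upper bounds of {s, w, u}: a.
The least among these is a.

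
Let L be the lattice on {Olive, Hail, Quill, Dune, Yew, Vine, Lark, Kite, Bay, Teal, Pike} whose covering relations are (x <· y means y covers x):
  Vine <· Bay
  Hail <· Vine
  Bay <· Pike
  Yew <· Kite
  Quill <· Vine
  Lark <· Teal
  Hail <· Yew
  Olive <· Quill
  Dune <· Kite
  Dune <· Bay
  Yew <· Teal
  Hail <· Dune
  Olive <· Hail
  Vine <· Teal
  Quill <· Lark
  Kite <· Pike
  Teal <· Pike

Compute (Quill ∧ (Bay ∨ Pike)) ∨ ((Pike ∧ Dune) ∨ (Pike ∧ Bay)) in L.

Bay ∨ Pike = Pike
Quill ∧ Pike = Quill
Pike ∧ Dune = Dune
Pike ∧ Bay = Bay
Dune ∨ Bay = Bay
Quill ∨ Bay = Bay

Bay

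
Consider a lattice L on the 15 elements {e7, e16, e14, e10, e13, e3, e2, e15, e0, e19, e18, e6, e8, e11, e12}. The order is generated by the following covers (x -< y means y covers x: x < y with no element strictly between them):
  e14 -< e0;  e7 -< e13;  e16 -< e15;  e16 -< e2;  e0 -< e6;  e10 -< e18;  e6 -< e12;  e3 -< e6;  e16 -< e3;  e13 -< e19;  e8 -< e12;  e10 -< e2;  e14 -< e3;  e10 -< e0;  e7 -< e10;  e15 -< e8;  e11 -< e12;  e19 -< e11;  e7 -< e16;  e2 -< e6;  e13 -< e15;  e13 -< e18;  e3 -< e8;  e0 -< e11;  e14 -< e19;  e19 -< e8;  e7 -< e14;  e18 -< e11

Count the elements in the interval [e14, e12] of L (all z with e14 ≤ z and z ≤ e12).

The interval [e14, e12] = {e0, e11, e12, e14, e19, e3, e6, e8}, which has 8 elements.

8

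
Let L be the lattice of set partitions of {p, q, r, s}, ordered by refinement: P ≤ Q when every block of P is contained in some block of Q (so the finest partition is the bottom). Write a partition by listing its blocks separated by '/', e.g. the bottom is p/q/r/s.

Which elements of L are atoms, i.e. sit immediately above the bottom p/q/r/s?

p/q/rs, p/qr/s, p/qs/r, pq/r/s, pr/q/s, ps/q/r

The atoms are exactly the elements that cover p/q/r/s: p/q/rs, p/qr/s, p/qs/r, pq/r/s, pr/q/s, ps/q/r.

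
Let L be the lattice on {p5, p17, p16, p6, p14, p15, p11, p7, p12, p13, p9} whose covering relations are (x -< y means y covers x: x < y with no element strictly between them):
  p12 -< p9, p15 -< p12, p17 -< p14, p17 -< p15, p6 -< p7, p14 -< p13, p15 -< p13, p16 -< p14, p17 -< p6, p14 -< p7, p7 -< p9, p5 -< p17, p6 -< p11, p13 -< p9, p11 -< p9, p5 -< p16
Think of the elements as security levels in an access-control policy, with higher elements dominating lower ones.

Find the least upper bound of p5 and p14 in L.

Common upper bounds of {p5, p14}: p13, p14, p7, p9.
The least among these is p14.

p14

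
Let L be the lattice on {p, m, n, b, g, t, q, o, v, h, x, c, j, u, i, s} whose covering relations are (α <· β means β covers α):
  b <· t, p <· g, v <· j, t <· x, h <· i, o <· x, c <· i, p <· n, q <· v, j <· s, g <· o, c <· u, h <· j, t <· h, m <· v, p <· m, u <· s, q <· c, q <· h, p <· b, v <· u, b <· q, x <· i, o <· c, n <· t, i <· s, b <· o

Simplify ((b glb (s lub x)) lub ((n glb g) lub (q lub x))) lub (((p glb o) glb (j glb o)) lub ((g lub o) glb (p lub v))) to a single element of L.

i

s ∨ x = s
b ∧ s = b
n ∧ g = p
q ∨ x = i
p ∨ i = i
b ∨ i = i
p ∧ o = p
j ∧ o = b
p ∧ b = p
g ∨ o = o
p ∨ v = v
o ∧ v = b
p ∨ b = b
i ∨ b = i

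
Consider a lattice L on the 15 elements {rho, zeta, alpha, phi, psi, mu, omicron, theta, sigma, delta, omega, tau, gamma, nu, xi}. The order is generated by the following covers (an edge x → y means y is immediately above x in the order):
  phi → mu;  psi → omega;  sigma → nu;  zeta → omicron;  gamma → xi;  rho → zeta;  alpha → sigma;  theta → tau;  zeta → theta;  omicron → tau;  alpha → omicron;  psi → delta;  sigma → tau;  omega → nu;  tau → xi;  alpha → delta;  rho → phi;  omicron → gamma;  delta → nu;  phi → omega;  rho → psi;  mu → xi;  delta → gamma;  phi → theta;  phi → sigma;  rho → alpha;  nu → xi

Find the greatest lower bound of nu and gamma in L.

Common lower bounds of {nu, gamma}: alpha, delta, psi, rho.
The greatest among these is delta.

delta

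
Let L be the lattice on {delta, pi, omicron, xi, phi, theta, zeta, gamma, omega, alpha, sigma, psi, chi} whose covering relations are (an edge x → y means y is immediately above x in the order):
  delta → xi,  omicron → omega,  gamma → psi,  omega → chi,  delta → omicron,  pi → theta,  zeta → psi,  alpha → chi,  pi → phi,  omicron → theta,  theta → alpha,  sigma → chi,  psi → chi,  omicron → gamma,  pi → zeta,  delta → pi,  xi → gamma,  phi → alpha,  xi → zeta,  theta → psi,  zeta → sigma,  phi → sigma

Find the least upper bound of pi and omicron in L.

Common upper bounds of {pi, omicron}: alpha, chi, psi, theta.
The least among these is theta.

theta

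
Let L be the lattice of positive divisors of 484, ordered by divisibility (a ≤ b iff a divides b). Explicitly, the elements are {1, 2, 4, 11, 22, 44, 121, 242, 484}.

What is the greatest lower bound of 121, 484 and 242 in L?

121

In the divisibility order, the meet is the greatest common divisor: gcd(121, 484, 242) = 121.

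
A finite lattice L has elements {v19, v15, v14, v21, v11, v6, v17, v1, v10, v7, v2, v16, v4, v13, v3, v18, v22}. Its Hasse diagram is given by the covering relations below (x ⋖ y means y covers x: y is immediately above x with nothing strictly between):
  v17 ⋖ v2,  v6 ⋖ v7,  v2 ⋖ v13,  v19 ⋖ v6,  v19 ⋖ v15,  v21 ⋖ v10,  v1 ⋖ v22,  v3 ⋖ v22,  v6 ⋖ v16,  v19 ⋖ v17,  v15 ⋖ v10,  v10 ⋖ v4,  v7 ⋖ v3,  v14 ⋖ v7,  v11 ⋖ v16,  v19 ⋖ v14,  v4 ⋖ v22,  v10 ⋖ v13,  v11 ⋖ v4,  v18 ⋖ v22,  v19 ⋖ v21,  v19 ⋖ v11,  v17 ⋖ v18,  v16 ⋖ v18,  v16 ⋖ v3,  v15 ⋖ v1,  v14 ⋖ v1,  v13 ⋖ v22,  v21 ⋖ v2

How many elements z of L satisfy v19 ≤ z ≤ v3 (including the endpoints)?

7

The interval [v19, v3] = {v11, v14, v16, v19, v3, v6, v7}, which has 7 elements.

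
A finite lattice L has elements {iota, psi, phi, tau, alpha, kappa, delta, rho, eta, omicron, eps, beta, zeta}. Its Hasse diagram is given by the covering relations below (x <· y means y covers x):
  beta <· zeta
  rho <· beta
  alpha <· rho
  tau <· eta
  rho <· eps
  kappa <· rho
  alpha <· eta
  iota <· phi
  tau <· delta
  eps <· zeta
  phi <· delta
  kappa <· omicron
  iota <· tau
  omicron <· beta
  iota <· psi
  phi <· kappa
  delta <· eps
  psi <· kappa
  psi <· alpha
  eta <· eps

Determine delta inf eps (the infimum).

delta

Common lower bounds of {delta, eps}: delta, iota, phi, tau.
The greatest among these is delta.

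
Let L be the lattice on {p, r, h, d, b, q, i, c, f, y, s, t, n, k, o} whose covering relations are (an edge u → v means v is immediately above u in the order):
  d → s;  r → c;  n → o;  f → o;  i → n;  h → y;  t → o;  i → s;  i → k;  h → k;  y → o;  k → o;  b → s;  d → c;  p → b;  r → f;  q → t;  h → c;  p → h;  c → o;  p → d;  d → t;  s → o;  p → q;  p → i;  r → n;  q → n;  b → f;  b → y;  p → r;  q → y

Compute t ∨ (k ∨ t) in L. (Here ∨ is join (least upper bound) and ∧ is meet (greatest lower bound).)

k ∨ t = o
t ∨ o = o

o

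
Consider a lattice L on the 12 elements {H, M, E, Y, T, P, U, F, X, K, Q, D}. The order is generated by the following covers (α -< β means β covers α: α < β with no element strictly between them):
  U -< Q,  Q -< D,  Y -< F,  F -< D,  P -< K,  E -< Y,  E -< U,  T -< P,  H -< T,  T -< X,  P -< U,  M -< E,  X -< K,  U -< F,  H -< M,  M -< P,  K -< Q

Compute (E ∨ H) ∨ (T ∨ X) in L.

Q

E ∨ H = E
T ∨ X = X
E ∨ X = Q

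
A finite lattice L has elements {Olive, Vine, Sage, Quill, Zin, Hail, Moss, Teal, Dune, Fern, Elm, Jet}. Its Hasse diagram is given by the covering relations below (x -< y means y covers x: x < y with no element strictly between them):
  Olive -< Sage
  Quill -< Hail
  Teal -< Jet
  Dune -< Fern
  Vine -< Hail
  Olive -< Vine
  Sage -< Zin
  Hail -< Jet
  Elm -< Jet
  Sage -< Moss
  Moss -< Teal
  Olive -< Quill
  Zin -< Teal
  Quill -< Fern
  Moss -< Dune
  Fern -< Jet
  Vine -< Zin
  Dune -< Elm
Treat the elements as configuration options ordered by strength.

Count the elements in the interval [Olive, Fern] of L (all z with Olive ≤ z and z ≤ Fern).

The interval [Olive, Fern] = {Dune, Fern, Moss, Olive, Quill, Sage}, which has 6 elements.

6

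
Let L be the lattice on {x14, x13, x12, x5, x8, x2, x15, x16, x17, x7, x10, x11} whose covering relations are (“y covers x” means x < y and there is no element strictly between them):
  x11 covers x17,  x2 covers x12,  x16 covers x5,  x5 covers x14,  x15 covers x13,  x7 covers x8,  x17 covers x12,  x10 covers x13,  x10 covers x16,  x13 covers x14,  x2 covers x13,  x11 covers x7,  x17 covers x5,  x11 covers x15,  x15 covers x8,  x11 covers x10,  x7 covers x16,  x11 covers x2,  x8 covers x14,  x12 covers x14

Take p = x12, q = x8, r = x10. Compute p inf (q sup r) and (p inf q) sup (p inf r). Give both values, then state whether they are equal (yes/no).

x12; x14; no

q sup r = x11, so p inf (q sup r) = x12 inf x11 = x12.
p inf q = x14 and p inf r = x14, so (p inf q) sup (p inf r) = x14 sup x14 = x14.
Equal: no.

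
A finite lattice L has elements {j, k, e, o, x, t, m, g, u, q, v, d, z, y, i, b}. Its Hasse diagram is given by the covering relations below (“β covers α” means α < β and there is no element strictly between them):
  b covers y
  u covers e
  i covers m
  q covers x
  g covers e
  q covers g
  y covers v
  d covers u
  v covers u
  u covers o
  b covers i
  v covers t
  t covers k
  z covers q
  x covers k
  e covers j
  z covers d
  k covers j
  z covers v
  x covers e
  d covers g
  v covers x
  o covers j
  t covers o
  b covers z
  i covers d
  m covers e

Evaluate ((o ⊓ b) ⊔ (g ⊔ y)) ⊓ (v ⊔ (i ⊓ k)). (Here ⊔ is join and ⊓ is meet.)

v

o ∧ b = o
g ∨ y = b
o ∨ b = b
i ∧ k = j
v ∨ j = v
b ∧ v = v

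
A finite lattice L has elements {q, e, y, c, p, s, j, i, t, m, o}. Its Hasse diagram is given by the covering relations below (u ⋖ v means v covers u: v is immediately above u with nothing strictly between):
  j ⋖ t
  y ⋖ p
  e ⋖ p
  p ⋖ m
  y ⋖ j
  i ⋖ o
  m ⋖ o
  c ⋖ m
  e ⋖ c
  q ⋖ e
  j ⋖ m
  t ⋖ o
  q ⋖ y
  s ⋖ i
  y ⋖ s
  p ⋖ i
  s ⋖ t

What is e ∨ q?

Common upper bounds of {e, q}: c, e, i, m, o, p.
The least among these is e.

e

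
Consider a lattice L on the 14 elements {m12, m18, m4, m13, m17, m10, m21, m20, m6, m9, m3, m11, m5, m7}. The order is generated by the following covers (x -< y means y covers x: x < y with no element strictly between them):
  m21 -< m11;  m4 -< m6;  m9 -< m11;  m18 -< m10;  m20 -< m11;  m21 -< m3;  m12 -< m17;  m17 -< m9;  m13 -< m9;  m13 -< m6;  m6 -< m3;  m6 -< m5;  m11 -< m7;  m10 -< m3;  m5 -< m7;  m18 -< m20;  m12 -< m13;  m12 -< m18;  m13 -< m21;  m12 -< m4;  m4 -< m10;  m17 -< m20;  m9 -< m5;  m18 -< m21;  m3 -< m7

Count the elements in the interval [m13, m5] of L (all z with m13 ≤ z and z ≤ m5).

4

The interval [m13, m5] = {m13, m5, m6, m9}, which has 4 elements.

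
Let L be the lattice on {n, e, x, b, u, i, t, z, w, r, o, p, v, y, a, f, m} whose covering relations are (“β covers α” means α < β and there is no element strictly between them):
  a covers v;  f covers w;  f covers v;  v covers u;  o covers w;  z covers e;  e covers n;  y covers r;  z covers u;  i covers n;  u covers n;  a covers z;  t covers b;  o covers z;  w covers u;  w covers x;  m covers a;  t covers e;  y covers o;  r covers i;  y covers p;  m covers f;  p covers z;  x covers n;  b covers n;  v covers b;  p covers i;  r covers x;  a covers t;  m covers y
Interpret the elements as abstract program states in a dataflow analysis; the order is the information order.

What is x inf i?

Common lower bounds of {x, i}: n.
The greatest among these is n.

n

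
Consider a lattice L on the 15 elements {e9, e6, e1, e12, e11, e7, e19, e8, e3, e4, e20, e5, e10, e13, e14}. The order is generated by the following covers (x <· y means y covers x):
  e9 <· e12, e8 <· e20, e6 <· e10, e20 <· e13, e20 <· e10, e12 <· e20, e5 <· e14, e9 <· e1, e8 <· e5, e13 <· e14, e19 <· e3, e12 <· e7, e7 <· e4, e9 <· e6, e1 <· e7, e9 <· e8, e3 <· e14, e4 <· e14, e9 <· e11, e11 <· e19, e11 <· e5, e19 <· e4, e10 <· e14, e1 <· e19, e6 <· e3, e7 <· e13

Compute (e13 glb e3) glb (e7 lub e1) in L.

e13 ∧ e3 = e1
e7 ∨ e1 = e7
e1 ∧ e7 = e1

e1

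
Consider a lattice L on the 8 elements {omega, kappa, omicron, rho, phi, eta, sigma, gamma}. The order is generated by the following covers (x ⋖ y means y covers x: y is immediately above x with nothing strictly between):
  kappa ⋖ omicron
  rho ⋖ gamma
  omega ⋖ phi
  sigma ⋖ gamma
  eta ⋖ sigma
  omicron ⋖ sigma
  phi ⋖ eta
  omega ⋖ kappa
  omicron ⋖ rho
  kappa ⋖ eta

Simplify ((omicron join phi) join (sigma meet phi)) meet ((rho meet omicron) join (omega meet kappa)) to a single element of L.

omicron

omicron ∨ phi = sigma
sigma ∧ phi = phi
sigma ∨ phi = sigma
rho ∧ omicron = omicron
omega ∧ kappa = omega
omicron ∨ omega = omicron
sigma ∧ omicron = omicron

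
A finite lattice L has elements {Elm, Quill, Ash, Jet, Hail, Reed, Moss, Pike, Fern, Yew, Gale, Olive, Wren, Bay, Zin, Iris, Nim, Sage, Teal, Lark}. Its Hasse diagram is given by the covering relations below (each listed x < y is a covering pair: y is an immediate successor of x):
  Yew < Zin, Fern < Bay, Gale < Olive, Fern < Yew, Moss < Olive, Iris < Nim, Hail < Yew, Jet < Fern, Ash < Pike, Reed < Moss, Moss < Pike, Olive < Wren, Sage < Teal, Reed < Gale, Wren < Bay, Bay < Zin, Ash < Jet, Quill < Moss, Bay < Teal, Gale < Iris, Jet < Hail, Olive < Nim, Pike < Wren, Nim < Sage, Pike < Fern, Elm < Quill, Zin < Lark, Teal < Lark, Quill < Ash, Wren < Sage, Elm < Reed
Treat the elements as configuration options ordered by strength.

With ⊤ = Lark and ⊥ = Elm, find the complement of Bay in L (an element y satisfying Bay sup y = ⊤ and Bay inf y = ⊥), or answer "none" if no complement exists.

none

For every candidate y, either Bay ∨ y ≠ Lark or Bay ∧ y ≠ Elm; no complement exists.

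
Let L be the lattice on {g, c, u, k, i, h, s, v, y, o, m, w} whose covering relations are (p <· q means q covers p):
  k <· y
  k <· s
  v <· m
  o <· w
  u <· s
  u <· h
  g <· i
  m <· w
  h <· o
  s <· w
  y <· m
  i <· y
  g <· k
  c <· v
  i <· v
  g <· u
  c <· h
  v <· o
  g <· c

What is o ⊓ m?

Common lower bounds of {o, m}: c, g, i, v.
The greatest among these is v.

v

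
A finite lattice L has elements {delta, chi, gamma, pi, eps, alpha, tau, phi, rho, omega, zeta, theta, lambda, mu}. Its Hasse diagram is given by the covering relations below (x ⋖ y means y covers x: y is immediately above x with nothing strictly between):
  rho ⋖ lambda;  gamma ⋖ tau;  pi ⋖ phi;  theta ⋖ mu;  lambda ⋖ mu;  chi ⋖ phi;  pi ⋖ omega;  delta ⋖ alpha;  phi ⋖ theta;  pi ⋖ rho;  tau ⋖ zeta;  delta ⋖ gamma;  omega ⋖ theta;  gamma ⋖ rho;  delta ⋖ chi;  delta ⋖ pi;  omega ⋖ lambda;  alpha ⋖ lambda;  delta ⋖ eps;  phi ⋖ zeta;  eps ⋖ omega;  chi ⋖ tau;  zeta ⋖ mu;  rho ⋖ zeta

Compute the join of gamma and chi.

Common upper bounds of {gamma, chi}: mu, tau, zeta.
The least among these is tau.

tau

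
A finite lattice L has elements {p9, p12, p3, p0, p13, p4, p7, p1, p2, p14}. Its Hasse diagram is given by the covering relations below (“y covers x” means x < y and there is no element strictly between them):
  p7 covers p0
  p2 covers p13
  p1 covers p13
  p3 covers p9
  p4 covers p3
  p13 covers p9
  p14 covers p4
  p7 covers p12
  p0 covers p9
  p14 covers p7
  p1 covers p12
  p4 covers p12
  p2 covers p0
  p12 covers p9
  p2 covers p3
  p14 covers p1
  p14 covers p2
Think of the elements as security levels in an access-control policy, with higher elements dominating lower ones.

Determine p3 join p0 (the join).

Common upper bounds of {p3, p0}: p14, p2.
The least among these is p2.

p2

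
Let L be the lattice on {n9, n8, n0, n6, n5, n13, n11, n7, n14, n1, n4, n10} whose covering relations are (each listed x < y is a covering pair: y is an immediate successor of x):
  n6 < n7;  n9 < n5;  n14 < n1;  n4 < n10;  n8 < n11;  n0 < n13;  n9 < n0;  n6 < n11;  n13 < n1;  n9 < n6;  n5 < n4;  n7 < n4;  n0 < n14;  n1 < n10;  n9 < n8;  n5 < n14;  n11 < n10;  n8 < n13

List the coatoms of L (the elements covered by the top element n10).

The coatoms are exactly the elements covered by n10: n1, n11, n4.

n1, n11, n4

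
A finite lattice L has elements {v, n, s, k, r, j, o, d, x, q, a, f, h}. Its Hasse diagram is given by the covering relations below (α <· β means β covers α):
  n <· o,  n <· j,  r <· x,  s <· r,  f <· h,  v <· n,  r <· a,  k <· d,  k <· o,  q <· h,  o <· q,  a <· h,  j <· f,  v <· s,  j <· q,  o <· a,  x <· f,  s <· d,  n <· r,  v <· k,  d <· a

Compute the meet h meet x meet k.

v

Common lower bounds of {h, x, k}: v.
The greatest among these is v.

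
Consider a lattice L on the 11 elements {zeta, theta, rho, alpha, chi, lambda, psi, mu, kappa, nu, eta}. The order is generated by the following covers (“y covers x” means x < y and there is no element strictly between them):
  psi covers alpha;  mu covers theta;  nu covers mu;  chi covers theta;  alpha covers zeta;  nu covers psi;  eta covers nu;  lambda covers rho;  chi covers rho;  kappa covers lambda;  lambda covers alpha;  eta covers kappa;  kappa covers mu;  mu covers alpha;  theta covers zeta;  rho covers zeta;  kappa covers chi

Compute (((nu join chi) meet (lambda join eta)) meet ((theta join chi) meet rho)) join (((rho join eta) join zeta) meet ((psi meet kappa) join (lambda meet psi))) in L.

nu ∨ chi = eta
lambda ∨ eta = eta
eta ∧ eta = eta
theta ∨ chi = chi
chi ∧ rho = rho
eta ∧ rho = rho
rho ∨ eta = eta
eta ∨ zeta = eta
psi ∧ kappa = alpha
lambda ∧ psi = alpha
alpha ∨ alpha = alpha
eta ∧ alpha = alpha
rho ∨ alpha = lambda

lambda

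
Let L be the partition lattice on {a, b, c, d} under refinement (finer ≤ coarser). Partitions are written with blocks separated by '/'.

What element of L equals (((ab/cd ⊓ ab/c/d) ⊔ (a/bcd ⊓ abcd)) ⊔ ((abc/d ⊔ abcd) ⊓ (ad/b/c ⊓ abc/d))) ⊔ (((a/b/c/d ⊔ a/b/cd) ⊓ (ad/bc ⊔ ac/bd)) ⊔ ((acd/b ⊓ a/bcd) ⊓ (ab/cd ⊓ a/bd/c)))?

ab/cd ∧ ab/c/d = ab/c/d
a/bcd ∧ abcd = a/bcd
ab/c/d ∨ a/bcd = abcd
abc/d ∨ abcd = abcd
ad/b/c ∧ abc/d = a/b/c/d
abcd ∧ a/b/c/d = a/b/c/d
abcd ∨ a/b/c/d = abcd
a/b/c/d ∨ a/b/cd = a/b/cd
ad/bc ∨ ac/bd = abcd
a/b/cd ∧ abcd = a/b/cd
acd/b ∧ a/bcd = a/b/cd
ab/cd ∧ a/bd/c = a/b/c/d
a/b/cd ∧ a/b/c/d = a/b/c/d
a/b/cd ∨ a/b/c/d = a/b/cd
abcd ∨ a/b/cd = abcd

abcd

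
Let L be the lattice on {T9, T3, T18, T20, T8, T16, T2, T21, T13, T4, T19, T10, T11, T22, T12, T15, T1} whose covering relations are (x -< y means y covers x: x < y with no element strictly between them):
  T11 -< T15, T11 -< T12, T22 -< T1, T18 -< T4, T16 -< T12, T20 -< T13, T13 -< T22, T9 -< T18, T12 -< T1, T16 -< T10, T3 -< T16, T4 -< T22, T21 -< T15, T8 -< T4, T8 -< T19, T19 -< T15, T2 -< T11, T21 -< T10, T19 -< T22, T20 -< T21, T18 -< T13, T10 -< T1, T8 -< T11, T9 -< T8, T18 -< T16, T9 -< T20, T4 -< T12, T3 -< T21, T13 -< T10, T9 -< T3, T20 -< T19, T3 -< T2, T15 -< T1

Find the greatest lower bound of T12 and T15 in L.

T11

Common lower bounds of {T12, T15}: T11, T2, T3, T8, T9.
The greatest among these is T11.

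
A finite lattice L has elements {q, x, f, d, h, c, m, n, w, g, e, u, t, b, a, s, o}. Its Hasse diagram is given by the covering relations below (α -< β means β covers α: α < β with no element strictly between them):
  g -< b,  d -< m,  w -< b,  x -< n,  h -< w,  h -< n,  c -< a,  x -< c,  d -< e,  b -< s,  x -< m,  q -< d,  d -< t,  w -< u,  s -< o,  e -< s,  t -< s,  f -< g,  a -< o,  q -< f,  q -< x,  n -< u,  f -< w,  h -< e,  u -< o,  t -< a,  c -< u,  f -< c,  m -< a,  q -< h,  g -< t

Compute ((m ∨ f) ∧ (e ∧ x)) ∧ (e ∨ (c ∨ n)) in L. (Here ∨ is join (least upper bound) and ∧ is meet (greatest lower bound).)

m ∨ f = a
e ∧ x = q
a ∧ q = q
c ∨ n = u
e ∨ u = o
q ∧ o = q

q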